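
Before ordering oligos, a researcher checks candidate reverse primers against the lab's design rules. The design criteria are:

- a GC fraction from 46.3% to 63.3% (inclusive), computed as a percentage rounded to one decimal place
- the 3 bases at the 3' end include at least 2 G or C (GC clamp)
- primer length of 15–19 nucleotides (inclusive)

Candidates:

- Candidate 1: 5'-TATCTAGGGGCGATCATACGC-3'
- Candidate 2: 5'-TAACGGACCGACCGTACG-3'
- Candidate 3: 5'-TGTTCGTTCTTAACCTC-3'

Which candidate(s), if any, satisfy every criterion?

Candidate 2 only.

Candidate 1 (21 nt, A=5 T=5 G=6 C=5): GC 11/21 = 52.4% ✓; 3' end CGC has 3 G/C ✓; length 21, outside 15–19 ✗ — fails.
Candidate 2 (18 nt, A=5 T=2 G=5 C=6): GC 11/18 = 61.1% ✓; 3' end ACG has 2 G/C ✓; length 18 ✓ — passes.
Candidate 3 (17 nt, A=2 T=8 G=2 C=5): GC 7/17 = 41.2%, outside 46.3–63.3% ✗; 3' end CTC has 2 G/C ✓; length 17 ✓ — fails.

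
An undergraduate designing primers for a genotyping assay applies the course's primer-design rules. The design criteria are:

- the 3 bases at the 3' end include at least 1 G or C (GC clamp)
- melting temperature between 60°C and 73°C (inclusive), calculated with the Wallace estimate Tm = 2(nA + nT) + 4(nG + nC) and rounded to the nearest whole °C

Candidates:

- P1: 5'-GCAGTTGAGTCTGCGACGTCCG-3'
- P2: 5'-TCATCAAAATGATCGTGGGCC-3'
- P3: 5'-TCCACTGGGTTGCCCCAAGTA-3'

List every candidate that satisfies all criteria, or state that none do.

P1 (22 nt, A=3 T=5 G=8 C=6): 3' end CCG has 3 G/C ✓; Tm = 2·8 + 4·14 = 72°C ✓ — passes.
P2 (21 nt, A=6 T=5 G=5 C=5): 3' end GCC has 3 G/C ✓; Tm = 2·11 + 4·10 = 62°C ✓ — passes.
P3 (21 nt, A=4 T=5 G=5 C=7): 3' end GTA has 1 G/C ✓; Tm = 2·9 + 4·12 = 66°C ✓ — passes.

P1, P2 and P3.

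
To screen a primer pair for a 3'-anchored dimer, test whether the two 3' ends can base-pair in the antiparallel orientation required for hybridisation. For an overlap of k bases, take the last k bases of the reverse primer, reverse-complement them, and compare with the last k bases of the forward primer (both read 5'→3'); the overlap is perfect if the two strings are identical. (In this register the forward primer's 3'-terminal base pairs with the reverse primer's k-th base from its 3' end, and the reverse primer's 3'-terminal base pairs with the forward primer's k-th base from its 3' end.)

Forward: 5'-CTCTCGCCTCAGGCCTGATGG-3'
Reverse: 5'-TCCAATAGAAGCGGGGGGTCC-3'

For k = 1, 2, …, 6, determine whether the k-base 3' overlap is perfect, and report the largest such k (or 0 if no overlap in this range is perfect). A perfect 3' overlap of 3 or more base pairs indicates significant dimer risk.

Last 6 bases (5'→3') — forward …TGATGG, reverse …GGGTCC.
Reverse complement of the reverse primer's last 6 bases: GGACCC; its first k bases are the reverse complement of the reverse primer's last k bases, so a perfect k-base overlap needs the forward primer's last k bases to equal them.
Comparing (forward last k vs required): k=1: G vs G ✓; k=2: GG vs GG ✓; k=3: TGG vs GGA ✗; k=4: ATGG vs GGAC ✗; k=5: GATGG vs GGACC ✗; k=6: TGATGG vs GGACCC ✗.
Perfect overlaps at k = 1, 2; the largest is 2.

Longest perfect overlap: 2 complementary base pairs; below the dimer-risk threshold (threshold 3).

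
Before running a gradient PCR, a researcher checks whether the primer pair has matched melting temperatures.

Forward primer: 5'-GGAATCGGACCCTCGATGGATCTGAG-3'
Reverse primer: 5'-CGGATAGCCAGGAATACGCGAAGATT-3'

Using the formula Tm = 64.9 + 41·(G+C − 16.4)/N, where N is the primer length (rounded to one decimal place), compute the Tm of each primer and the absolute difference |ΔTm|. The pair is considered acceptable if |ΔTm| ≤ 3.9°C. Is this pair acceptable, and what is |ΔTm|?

|ΔTm| = 3.2°C; the pair is acceptable.

Forward: G+C = 15, N = 26 → Tm = 64.9 + 41·(15 − 16.4)/26 = 62.7°C.
Reverse: G+C = 13, N = 26 → Tm = 64.9 + 41·(13 − 16.4)/26 = 59.5°C.
|ΔTm| = |62.7 − 59.5| = 3.2°C, ≤ 3.9°C.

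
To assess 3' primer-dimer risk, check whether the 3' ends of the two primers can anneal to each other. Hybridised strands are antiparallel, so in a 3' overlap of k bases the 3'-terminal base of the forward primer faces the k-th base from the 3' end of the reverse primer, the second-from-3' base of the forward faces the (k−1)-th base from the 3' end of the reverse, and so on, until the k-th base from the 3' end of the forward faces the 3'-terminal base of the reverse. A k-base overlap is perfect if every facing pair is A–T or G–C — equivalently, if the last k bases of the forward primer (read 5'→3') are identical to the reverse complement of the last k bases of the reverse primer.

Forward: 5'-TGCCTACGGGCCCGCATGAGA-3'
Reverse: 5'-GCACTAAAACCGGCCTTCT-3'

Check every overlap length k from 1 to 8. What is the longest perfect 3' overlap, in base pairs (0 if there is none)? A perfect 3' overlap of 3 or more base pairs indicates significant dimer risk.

Last 8 bases (5'→3') — forward …GCATGAGA, reverse …GGCCTTCT.
Reverse complement of the reverse primer's last 8 bases: AGAAGGCC; its first k bases are the reverse complement of the reverse primer's last k bases, so a perfect k-base overlap needs the forward primer's last k bases to equal them.
Comparing (forward last k vs required): k=1: A vs A ✓; k=2: GA vs AG ✗; k=3: AGA vs AGA ✓; k=4: GAGA vs AGAA ✗; k=5: TGAGA vs AGAAG ✗; k=6: ATGAGA vs AGAAGG ✗; k=7: CATGAGA vs AGAAGGC ✗; k=8: GCATGAGA vs AGAAGGCC ✗.
Perfect overlaps at k = 1, 3; the largest is 3.

Longest perfect overlap: 3 complementary base pairs; significant dimer risk (threshold 3).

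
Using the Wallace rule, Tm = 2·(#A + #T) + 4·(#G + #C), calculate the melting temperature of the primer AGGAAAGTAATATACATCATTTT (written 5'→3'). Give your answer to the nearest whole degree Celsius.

Base counts: A=10, T=8, G=3, C=2 (length 23).
Tm = 2·(10+8) + 4·(3+2) = 2·18 + 4·5 = 36 + 20 = 56°C.

56°C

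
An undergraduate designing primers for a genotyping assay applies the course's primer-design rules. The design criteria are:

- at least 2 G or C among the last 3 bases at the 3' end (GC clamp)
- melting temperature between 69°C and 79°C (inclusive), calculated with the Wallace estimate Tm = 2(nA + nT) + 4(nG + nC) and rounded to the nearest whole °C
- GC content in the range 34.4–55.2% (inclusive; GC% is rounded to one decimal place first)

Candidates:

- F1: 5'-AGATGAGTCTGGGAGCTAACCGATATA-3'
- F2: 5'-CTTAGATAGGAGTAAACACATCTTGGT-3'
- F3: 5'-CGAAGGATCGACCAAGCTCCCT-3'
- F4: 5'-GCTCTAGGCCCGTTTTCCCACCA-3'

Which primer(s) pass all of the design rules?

F1 (27 nt, A=9 T=6 G=8 C=4): 3' end ATA has 0 G/C, need ≥2 ✗; Tm = 2·15 + 4·12 = 78°C ✓; GC 12/27 = 44.4% ✓ — fails.
F2 (27 nt, A=9 T=8 G=6 C=4): 3' end GGT has 2 G/C ✓; Tm = 2·17 + 4·10 = 74°C ✓; GC 10/27 = 37.0% ✓ — passes.
F3 (22 nt, A=6 T=3 G=5 C=8): 3' end CCT has 2 G/C ✓; Tm = 2·9 + 4·13 = 70°C ✓; GC 13/22 = 59.1%, outside 34.4–55.2% ✗ — fails.
F4 (23 nt, A=3 T=6 G=4 C=10): 3' end CCA has 2 G/C ✓; Tm = 2·9 + 4·14 = 74°C ✓; GC 14/23 = 60.9%, outside 34.4–55.2% ✗ — fails.

F2 only.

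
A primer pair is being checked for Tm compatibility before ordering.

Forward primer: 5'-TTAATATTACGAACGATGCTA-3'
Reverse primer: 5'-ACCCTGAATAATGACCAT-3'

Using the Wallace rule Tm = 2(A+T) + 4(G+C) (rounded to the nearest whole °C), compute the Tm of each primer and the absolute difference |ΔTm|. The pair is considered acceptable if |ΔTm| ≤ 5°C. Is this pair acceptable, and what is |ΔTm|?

Forward: A=8 T=7 G=3 C=3 → Tm = 2·15 + 4·6 = 54°C.
Reverse: A=7 T=4 G=2 C=5 → Tm = 2·11 + 4·7 = 50°C.
|ΔTm| = |54 − 50| = 4°C, ≤ 5°C.

|ΔTm| = 4°C; the pair is acceptable.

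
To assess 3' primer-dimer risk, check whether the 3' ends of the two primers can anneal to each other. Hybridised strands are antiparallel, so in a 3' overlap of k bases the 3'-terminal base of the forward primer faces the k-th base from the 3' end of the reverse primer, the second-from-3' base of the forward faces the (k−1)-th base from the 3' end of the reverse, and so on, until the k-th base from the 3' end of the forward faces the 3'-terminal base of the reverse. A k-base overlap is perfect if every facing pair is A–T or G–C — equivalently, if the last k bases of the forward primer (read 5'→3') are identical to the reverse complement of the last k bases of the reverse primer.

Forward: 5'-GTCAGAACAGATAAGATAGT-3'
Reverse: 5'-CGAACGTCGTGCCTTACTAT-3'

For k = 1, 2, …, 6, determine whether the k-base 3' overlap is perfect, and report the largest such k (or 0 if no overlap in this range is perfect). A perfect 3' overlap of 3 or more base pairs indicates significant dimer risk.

Last 6 bases (5'→3') — forward …GATAGT, reverse …TACTAT.
Reverse complement of the reverse primer's last 6 bases: ATAGTA; its first k bases are the reverse complement of the reverse primer's last k bases, so a perfect k-base overlap needs the forward primer's last k bases to equal them.
Comparing (forward last k vs required): k=1: T vs A ✗; k=2: GT vs AT ✗; k=3: AGT vs ATA ✗; k=4: TAGT vs ATAG ✗; k=5: ATAGT vs ATAGT ✓; k=6: GATAGT vs ATAGTA ✗.
Only k = 5 is perfect, so the longest perfect 3' overlap is 5.

Longest perfect overlap: 5 complementary base pairs; significant dimer risk (threshold 3).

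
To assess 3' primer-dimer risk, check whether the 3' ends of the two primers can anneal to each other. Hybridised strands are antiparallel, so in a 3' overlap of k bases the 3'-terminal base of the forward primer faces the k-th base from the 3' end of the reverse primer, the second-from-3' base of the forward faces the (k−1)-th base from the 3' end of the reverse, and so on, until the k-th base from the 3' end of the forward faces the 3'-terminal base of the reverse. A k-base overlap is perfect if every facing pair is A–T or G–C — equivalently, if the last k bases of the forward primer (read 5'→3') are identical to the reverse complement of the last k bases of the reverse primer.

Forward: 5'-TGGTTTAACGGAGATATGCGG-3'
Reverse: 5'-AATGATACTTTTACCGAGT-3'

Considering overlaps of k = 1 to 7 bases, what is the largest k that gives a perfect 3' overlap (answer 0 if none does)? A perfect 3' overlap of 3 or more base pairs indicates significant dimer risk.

Longest perfect overlap: 0 complementary base pairs; below the dimer-risk threshold (threshold 3).

Last 7 bases (5'→3') — forward …TATGCGG, reverse …ACCGAGT.
Reverse complement of the reverse primer's last 7 bases: ACTCGGT; its first k bases are the reverse complement of the reverse primer's last k bases, so a perfect k-base overlap needs the forward primer's last k bases to equal them.
Comparing (forward last k vs required): k=1: G vs A ✗; k=2: GG vs AC ✗; k=3: CGG vs ACT ✗; k=4: GCGG vs ACTC ✗; k=5: TGCGG vs ACTCG ✗; k=6: ATGCGG vs ACTCGG ✗; k=7: TATGCGG vs ACTCGGT ✗.
No overlap length from 1 to 7 is perfect, so the longest perfect 3' overlap is 0.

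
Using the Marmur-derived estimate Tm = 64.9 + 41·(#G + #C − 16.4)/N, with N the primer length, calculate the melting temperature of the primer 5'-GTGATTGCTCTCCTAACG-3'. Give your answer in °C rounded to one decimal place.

Base counts: A=3, T=6, G=4, C=5; G+C = 9, N = 18.
Tm = 64.9 + 41·(9 − 16.4)/18 = 64.9 + -303.40/18 = 48.0°C.

48.0°C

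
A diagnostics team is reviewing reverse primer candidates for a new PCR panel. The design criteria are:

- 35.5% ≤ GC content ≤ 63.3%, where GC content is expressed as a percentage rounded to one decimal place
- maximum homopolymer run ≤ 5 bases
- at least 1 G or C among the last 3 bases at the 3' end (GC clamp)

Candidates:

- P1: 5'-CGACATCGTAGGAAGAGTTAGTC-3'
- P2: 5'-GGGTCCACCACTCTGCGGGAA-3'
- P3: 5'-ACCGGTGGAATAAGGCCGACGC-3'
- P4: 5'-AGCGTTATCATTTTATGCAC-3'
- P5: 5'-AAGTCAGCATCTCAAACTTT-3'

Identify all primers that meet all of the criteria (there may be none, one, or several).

P1 only.

P1 (23 nt, A=7 T=5 G=7 C=4): GC 11/23 = 47.8% ✓; longest run = 2 ✓; 3' end GTC has 2 G/C ✓ — passes.
P2 (21 nt, A=4 T=3 G=7 C=7): GC 14/21 = 66.7%, outside 35.5–63.3% ✗; longest run = 3 ✓; 3' end GAA has 1 G/C ✓ — fails.
P3 (22 nt, A=6 T=2 G=8 C=6): GC 14/22 = 63.6%, outside 35.5–63.3% ✗; longest run = 2 ✓; 3' end CGC has 3 G/C ✓ — fails.
P4 (20 nt, A=5 T=8 G=3 C=4): GC 7/20 = 35.0%, outside 35.5–63.3% ✗; longest run = 4 ✓; 3' end CAC has 2 G/C ✓ — fails.
P5 (20 nt, A=7 T=6 G=2 C=5): GC 7/20 = 35.0%, outside 35.5–63.3% ✗; longest run = 3 ✓; 3' end TTT has 0 G/C, need ≥1 ✗ — fails.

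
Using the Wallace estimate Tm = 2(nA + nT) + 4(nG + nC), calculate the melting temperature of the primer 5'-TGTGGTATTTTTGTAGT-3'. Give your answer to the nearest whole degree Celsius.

Base counts: A=2, T=10, G=5, C=0 (length 17).
Tm = 2·(2+10) + 4·(5+0) = 2·12 + 4·5 = 24 + 20 = 44°C.

44°C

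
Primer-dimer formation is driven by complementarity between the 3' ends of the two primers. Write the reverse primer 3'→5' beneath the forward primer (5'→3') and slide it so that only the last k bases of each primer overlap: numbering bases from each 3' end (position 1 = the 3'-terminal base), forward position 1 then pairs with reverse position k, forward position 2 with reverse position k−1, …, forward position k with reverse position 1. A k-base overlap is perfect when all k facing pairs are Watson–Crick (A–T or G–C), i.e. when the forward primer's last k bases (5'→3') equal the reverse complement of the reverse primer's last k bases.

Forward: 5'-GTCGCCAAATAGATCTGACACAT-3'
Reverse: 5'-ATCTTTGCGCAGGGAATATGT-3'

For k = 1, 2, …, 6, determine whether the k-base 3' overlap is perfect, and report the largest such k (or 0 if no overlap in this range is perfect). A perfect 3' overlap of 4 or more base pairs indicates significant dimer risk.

Last 6 bases (5'→3') — forward …ACACAT, reverse …ATATGT.
Reverse complement of the reverse primer's last 6 bases: ACATAT; its first k bases are the reverse complement of the reverse primer's last k bases, so a perfect k-base overlap needs the forward primer's last k bases to equal them.
Comparing (forward last k vs required): k=1: T vs A ✗; k=2: AT vs AC ✗; k=3: CAT vs ACA ✗; k=4: ACAT vs ACAT ✓; k=5: CACAT vs ACATA ✗; k=6: ACACAT vs ACATAT ✗.
Only k = 4 is perfect, so the longest perfect 3' overlap is 4.

Longest perfect overlap: 4 complementary base pairs; significant dimer risk (threshold 4).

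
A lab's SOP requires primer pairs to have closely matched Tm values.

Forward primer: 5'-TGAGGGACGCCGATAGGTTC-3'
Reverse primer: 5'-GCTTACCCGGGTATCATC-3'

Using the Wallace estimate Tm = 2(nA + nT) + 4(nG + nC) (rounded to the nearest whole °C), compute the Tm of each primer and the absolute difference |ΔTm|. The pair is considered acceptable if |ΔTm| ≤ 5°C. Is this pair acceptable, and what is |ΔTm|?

|ΔTm| = 8°C; the pair is not acceptable.

Forward: A=4 T=4 G=8 C=4 → Tm = 2·8 + 4·12 = 64°C.
Reverse: A=3 T=5 G=4 C=6 → Tm = 2·8 + 4·10 = 56°C.
|ΔTm| = |64 − 56| = 8°C, > 5°C.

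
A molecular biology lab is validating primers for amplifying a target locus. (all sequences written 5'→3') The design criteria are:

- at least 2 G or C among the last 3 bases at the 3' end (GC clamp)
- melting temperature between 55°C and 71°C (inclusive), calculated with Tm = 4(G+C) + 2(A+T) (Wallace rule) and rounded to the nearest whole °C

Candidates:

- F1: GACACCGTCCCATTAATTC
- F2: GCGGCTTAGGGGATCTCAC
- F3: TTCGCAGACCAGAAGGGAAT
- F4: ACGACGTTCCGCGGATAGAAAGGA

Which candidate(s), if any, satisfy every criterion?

F2 only.

F1 (19 nt, A=5 T=5 G=2 C=7): 3' end TTC has 1 G/C, need ≥2 ✗; Tm = 2·10 + 4·9 = 56°C ✓ — fails.
F2 (19 nt, A=3 T=4 G=7 C=5): 3' end CAC has 2 G/C ✓; Tm = 2·7 + 4·12 = 62°C ✓ — passes.
F3 (20 nt, A=7 T=3 G=6 C=4): 3' end AAT has 0 G/C, need ≥2 ✗; Tm = 2·10 + 4·10 = 60°C ✓ — fails.
F4 (24 nt, A=8 T=3 G=8 C=5): 3' end GGA has 2 G/C ✓; Tm = 2·11 + 4·13 = 74°C, outside 55–71°C ✗ — fails.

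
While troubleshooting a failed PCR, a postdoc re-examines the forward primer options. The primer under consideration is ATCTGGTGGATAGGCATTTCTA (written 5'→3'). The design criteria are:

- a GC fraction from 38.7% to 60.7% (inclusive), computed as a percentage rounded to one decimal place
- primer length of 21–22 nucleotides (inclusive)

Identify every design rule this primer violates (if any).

Base counts: A=5, T=8, G=6, C=3 (length 22).
GC content: GC 9/22 = 40.9% ✓
length: length 22 ✓

Meets all criteria.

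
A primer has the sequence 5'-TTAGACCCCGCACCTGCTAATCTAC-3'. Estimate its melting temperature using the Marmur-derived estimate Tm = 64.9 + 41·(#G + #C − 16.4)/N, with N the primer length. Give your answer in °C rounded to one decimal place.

59.3°C

Base counts: A=6, T=6, G=3, C=10; G+C = 13, N = 25.
Tm = 64.9 + 41·(13 − 16.4)/25 = 64.9 + -139.40/25 = 59.3°C.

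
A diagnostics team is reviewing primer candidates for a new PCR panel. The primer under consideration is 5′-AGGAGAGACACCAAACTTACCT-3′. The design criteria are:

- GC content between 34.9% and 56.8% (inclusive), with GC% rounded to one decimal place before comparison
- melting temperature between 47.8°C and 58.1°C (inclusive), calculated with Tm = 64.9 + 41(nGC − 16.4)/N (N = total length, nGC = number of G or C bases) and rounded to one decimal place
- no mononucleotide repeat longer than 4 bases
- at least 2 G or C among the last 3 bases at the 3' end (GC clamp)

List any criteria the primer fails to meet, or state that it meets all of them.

Meets all criteria.

Base counts: A=9, T=3, G=4, C=6 (length 22).
GC content: GC 10/22 = 45.5% ✓
Tm: Tm = 64.9 + 41·(10 − 16.4)/22 = 53.0°C ✓
homopolymer run: longest run = 3 ✓
GC clamp: 3' end CCT has 2 G/C ✓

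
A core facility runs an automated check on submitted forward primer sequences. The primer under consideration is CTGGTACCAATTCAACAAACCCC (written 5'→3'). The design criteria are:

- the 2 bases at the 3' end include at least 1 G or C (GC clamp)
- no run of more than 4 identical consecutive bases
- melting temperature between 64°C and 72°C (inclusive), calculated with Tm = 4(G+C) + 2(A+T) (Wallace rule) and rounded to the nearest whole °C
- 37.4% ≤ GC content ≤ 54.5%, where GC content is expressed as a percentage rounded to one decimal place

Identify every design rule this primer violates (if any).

Base counts: A=8, T=4, G=2, C=9 (length 23).
GC clamp: 3' end CC has 2 G/C ✓
homopolymer run: longest run = 4 ✓
Tm: Tm = 2·12 + 4·11 = 68°C ✓
GC content: GC 11/23 = 47.8% ✓

Meets all criteria.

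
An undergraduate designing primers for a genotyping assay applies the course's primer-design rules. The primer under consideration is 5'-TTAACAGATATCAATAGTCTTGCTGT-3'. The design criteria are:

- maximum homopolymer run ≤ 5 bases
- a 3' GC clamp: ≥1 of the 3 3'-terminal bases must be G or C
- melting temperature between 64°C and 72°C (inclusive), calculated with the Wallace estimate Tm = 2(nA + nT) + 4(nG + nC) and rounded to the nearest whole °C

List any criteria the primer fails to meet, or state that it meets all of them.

Meets all criteria.

Base counts: A=8, T=10, G=4, C=4 (length 26).
homopolymer run: longest run = 2 ✓
GC clamp: 3' end TGT has 1 G/C ✓
Tm: Tm = 2·18 + 4·8 = 68°C ✓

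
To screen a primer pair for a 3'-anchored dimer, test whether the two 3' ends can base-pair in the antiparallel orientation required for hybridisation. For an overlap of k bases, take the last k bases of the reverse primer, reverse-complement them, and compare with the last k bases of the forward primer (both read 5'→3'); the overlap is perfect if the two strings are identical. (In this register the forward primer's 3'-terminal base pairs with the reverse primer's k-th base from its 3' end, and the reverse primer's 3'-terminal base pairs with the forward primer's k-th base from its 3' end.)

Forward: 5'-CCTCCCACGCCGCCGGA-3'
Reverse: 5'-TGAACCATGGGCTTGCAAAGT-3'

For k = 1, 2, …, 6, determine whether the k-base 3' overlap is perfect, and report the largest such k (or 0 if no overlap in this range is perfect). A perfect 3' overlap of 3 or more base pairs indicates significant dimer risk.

Last 6 bases (5'→3') — forward …GCCGGA, reverse …CAAAGT.
Reverse complement of the reverse primer's last 6 bases: ACTTTG; its first k bases are the reverse complement of the reverse primer's last k bases, so a perfect k-base overlap needs the forward primer's last k bases to equal them.
Comparing (forward last k vs required): k=1: A vs A ✓; k=2: GA vs AC ✗; k=3: GGA vs ACT ✗; k=4: CGGA vs ACTT ✗; k=5: CCGGA vs ACTTT ✗; k=6: GCCGGA vs ACTTTG ✗.
Only k = 1 is perfect, so the longest perfect 3' overlap is 1.

Longest perfect overlap: 1 complementary base pair; below the dimer-risk threshold (threshold 3).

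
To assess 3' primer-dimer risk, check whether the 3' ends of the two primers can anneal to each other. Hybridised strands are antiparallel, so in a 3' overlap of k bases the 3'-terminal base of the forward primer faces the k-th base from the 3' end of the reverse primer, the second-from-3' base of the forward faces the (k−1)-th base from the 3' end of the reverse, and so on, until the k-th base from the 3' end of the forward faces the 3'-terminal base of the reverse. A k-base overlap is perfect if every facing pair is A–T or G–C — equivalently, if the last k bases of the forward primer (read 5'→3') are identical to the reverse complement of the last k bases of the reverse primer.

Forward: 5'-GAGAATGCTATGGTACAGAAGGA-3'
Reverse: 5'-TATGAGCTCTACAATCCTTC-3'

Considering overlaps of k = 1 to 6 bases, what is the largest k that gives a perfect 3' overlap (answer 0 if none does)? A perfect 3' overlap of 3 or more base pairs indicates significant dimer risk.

Last 6 bases (5'→3') — forward …GAAGGA, reverse …TCCTTC.
Reverse complement of the reverse primer's last 6 bases: GAAGGA; its first k bases are the reverse complement of the reverse primer's last k bases, so a perfect k-base overlap needs the forward primer's last k bases to equal them.
Comparing (forward last k vs required): k=1: A vs G ✗; k=2: GA vs GA ✓; k=3: GGA vs GAA ✗; k=4: AGGA vs GAAG ✗; k=5: AAGGA vs GAAGG ✗; k=6: GAAGGA vs GAAGGA ✓.
Perfect overlaps at k = 2, 6; the largest is 6.

Longest perfect overlap: 6 complementary base pairs; significant dimer risk (threshold 3).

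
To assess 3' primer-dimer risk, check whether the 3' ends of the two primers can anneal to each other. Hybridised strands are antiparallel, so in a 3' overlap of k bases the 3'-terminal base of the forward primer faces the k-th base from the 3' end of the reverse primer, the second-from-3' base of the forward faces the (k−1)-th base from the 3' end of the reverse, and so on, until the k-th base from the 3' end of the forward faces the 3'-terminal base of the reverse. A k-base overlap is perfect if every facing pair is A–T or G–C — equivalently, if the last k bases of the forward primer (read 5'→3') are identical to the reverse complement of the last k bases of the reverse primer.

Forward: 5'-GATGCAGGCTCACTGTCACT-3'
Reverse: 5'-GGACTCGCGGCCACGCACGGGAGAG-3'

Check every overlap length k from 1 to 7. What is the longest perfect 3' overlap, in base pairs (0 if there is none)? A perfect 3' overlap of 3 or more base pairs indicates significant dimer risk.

Longest perfect overlap: 2 complementary base pairs; below the dimer-risk threshold (threshold 3).

Last 7 bases (5'→3') — forward …TGTCACT, reverse …GGGAGAG.
Reverse complement of the reverse primer's last 7 bases: CTCTCCC; its first k bases are the reverse complement of the reverse primer's last k bases, so a perfect k-base overlap needs the forward primer's last k bases to equal them.
Comparing (forward last k vs required): k=1: T vs C ✗; k=2: CT vs CT ✓; k=3: ACT vs CTC ✗; k=4: CACT vs CTCT ✗; k=5: TCACT vs CTCTC ✗; k=6: GTCACT vs CTCTCC ✗; k=7: TGTCACT vs CTCTCCC ✗.
Only k = 2 is perfect, so the longest perfect 3' overlap is 2.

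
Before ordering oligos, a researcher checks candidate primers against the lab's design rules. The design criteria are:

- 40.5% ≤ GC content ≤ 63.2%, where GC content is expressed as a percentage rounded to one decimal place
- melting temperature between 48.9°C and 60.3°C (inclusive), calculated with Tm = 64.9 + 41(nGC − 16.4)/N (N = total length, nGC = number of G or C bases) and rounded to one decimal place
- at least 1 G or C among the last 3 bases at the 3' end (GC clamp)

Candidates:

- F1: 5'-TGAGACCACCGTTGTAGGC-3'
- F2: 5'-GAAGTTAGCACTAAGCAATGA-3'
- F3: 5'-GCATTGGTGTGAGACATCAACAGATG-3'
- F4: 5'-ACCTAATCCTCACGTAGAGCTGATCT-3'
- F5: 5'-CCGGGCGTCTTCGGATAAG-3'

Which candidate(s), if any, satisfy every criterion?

F1 (19 nt, A=4 T=4 G=6 C=5): GC 11/19 = 57.9% ✓; Tm = 64.9 + 41·(11 − 16.4)/19 = 53.2°C ✓; 3' end GGC has 3 G/C ✓ — passes.
F2 (21 nt, A=9 T=4 G=5 C=3): GC 8/21 = 38.1%, outside 40.5–63.2% ✗; Tm = 64.9 + 41·(8 − 16.4)/21 = 48.5°C, outside 48.9–60.3°C ✗; 3' end TGA has 1 G/C ✓ — fails.
F3 (26 nt, A=8 T=6 G=8 C=4): GC 12/26 = 46.2% ✓; Tm = 64.9 + 41·(12 − 16.4)/26 = 58.0°C ✓; 3' end ATG has 1 G/C ✓ — passes.
F4 (26 nt, A=7 T=7 G=4 C=8): GC 12/26 = 46.2% ✓; Tm = 64.9 + 41·(12 − 16.4)/26 = 58.0°C ✓; 3' end TCT has 1 G/C ✓ — passes.
F5 (19 nt, A=3 T=4 G=7 C=5): GC 12/19 = 63.2% ✓; Tm = 64.9 + 41·(12 − 16.4)/19 = 55.4°C ✓; 3' end AAG has 1 G/C ✓ — passes.

F1, F3, F4 and F5.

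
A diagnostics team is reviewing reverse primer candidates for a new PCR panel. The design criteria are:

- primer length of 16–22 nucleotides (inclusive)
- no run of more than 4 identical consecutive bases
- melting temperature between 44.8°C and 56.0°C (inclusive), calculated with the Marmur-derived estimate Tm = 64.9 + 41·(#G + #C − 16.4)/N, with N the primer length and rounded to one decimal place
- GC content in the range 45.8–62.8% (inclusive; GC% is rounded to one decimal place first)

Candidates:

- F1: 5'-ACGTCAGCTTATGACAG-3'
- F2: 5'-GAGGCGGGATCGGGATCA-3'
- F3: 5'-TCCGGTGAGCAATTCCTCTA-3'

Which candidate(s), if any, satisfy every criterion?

F3 only.

F1 (17 nt, A=5 T=4 G=4 C=4): length 17 ✓; longest run = 2 ✓; Tm = 64.9 + 41·(8 − 16.4)/17 = 44.6°C, outside 44.8–56.0°C ✗; GC 8/17 = 47.1% ✓ — fails.
F2 (18 nt, A=4 T=2 G=9 C=3): length 18 ✓; longest run = 3 ✓; Tm = 64.9 + 41·(12 − 16.4)/18 = 54.9°C ✓; GC 12/18 = 66.7%, outside 45.8–62.8% ✗ — fails.
F3 (20 nt, A=4 T=6 G=4 C=6): length 20 ✓; longest run = 2 ✓; Tm = 64.9 + 41·(10 − 16.4)/20 = 51.8°C ✓; GC 10/20 = 50.0% ✓ — passes.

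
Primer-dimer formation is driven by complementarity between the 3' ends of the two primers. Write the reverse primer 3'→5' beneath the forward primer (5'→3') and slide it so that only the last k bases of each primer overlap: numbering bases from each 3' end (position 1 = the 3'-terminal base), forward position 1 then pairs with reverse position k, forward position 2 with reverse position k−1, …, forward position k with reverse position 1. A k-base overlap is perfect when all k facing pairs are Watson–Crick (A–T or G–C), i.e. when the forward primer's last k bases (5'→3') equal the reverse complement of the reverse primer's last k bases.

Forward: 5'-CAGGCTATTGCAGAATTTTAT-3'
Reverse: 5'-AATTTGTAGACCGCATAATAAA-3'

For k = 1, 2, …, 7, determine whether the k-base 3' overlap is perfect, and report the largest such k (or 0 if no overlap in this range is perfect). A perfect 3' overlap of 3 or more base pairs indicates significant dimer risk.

Last 7 bases (5'→3') — forward …ATTTTAT, reverse …TAATAAA.
Reverse complement of the reverse primer's last 7 bases: TTTATTA; its first k bases are the reverse complement of the reverse primer's last k bases, so a perfect k-base overlap needs the forward primer's last k bases to equal them.
Comparing (forward last k vs required): k=1: T vs T ✓; k=2: AT vs TT ✗; k=3: TAT vs TTT ✗; k=4: TTAT vs TTTA ✗; k=5: TTTAT vs TTTAT ✓; k=6: TTTTAT vs TTTATT ✗; k=7: ATTTTAT vs TTTATTA ✗.
Perfect overlaps at k = 1, 5; the largest is 5.

Longest perfect overlap: 5 complementary base pairs; significant dimer risk (threshold 3).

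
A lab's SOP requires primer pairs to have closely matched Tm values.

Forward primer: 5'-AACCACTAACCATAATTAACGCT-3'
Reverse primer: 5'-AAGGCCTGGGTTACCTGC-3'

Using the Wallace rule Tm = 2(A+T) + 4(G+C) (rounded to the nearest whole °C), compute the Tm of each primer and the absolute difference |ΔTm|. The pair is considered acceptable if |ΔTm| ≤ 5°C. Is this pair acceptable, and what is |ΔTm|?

|ΔTm| = 4°C; the pair is acceptable.

Forward: A=10 T=5 G=1 C=7 → Tm = 2·15 + 4·8 = 62°C.
Reverse: A=3 T=4 G=6 C=5 → Tm = 2·7 + 4·11 = 58°C.
|ΔTm| = |62 − 58| = 4°C, ≤ 5°C.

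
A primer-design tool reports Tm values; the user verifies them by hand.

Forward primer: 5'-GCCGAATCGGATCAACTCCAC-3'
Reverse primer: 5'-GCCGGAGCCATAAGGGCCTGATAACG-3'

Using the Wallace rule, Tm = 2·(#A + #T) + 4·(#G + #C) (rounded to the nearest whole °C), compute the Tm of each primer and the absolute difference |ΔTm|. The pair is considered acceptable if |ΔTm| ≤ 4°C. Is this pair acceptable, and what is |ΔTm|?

Forward: A=6 T=3 G=4 C=8 → Tm = 2·9 + 4·12 = 66°C.
Reverse: A=7 T=3 G=9 C=7 → Tm = 2·10 + 4·16 = 84°C.
|ΔTm| = |66 − 84| = 18°C, > 4°C.

|ΔTm| = 18°C; the pair is not acceptable.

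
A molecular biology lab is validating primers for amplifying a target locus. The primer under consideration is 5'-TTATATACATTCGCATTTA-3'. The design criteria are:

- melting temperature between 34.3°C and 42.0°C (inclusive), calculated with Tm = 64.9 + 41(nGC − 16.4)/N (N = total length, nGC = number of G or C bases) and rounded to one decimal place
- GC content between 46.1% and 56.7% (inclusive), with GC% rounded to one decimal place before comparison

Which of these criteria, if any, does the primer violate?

Base counts: A=6, T=9, G=1, C=3 (length 19).
Tm: Tm = 64.9 + 41·(4 − 16.4)/19 = 38.1°C ✓
GC content: GC 4/19 = 21.1%, outside 46.1–56.7% ✗

Fails: GC content.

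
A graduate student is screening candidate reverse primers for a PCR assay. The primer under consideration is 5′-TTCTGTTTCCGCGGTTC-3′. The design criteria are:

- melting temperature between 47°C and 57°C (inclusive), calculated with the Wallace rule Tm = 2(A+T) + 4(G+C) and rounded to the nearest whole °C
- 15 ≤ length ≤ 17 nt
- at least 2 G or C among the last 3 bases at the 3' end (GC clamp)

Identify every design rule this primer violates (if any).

Base counts: A=0, T=8, G=4, C=5 (length 17).
Tm: Tm = 2·8 + 4·9 = 52°C ✓
length: length 17 ✓
GC clamp: 3' end TTC has 1 G/C, need ≥2 ✗

Fails: GC clamp.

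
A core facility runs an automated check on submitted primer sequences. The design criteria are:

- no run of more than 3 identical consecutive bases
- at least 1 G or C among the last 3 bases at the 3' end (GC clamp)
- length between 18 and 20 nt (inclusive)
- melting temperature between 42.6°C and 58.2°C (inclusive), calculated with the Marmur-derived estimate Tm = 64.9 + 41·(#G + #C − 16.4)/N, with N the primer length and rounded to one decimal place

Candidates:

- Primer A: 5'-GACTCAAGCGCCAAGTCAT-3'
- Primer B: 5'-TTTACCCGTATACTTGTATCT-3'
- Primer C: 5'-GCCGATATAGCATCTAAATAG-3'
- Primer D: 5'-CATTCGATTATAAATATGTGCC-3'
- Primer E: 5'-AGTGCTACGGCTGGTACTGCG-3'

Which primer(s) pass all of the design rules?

Primer A only.

Primer A (19 nt, A=6 T=3 G=4 C=6): longest run = 2 ✓; 3' end CAT has 1 G/C ✓; length 19 ✓; Tm = 64.9 + 41·(10 − 16.4)/19 = 51.1°C ✓ — passes.
Primer B (21 nt, A=4 T=10 G=2 C=5): longest run = 3 ✓; 3' end TCT has 1 G/C ✓; length 21, outside 18–20 ✗; Tm = 64.9 + 41·(7 − 16.4)/21 = 46.5°C ✓ — fails.
Primer C (21 nt, A=8 T=5 G=4 C=4): longest run = 3 ✓; 3' end TAG has 1 G/C ✓; length 21, outside 18–20 ✗; Tm = 64.9 + 41·(8 − 16.4)/21 = 48.5°C ✓ — fails.
Primer D (22 nt, A=7 T=8 G=3 C=4): longest run = 3 ✓; 3' end GCC has 3 G/C ✓; length 22, outside 18–20 ✗; Tm = 64.9 + 41·(7 − 16.4)/22 = 47.4°C ✓ — fails.
Primer E (21 nt, A=3 T=5 G=8 C=5): longest run = 2 ✓; 3' end GCG has 3 G/C ✓; length 21, outside 18–20 ✗; Tm = 64.9 + 41·(13 − 16.4)/21 = 58.3°C, outside 42.6–58.2°C ✗ — fails.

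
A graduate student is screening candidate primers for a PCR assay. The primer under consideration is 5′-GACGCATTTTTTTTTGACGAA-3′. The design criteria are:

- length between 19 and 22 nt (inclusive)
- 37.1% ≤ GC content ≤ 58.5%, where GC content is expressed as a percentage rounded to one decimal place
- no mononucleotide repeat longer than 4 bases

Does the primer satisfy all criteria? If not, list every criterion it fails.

Base counts: A=5, T=9, G=4, C=3 (length 21).
length: length 21 ✓
GC content: GC 7/21 = 33.3%, outside 37.1–58.5% ✗
homopolymer run: longest run = 9, exceeds 4 ✗

Fails: GC content, homopolymer run.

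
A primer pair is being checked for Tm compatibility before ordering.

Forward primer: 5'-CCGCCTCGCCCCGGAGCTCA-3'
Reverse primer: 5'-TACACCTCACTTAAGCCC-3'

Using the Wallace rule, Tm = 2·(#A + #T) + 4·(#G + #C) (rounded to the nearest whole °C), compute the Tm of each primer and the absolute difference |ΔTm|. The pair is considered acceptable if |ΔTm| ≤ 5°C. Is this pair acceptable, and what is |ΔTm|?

Forward: A=2 T=2 G=5 C=11 → Tm = 2·4 + 4·16 = 72°C.
Reverse: A=5 T=4 G=1 C=8 → Tm = 2·9 + 4·9 = 54°C.
|ΔTm| = |72 − 54| = 18°C, > 5°C.

|ΔTm| = 18°C; the pair is not acceptable.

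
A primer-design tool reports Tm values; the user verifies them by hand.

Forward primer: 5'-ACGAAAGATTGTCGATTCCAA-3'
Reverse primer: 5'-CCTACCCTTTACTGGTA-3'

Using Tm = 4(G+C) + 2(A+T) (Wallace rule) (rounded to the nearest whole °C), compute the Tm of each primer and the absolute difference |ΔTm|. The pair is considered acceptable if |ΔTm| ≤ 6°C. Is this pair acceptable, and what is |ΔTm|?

|ΔTm| = 8°C; the pair is not acceptable.

Forward: A=8 T=5 G=4 C=4 → Tm = 2·13 + 4·8 = 58°C.
Reverse: A=3 T=6 G=2 C=6 → Tm = 2·9 + 4·8 = 50°C.
|ΔTm| = |58 − 50| = 8°C, > 6°C.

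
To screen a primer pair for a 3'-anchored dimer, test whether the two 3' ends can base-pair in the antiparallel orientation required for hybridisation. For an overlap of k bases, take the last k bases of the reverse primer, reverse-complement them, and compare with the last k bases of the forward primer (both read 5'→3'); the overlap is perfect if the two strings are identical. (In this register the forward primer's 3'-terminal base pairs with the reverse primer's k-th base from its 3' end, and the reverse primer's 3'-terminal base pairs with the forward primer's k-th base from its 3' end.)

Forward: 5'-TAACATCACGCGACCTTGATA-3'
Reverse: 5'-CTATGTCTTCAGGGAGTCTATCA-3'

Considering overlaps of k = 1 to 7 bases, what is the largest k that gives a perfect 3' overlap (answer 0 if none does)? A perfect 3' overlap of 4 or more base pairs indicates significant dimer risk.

Last 7 bases (5'→3') — forward …CTTGATA, reverse …TCTATCA.
Reverse complement of the reverse primer's last 7 bases: TGATAGA; its first k bases are the reverse complement of the reverse primer's last k bases, so a perfect k-base overlap needs the forward primer's last k bases to equal them.
Comparing (forward last k vs required): k=1: A vs T ✗; k=2: TA vs TG ✗; k=3: ATA vs TGA ✗; k=4: GATA vs TGAT ✗; k=5: TGATA vs TGATA ✓; k=6: TTGATA vs TGATAG ✗; k=7: CTTGATA vs TGATAGA ✗.
Only k = 5 is perfect, so the longest perfect 3' overlap is 5.

Longest perfect overlap: 5 complementary base pairs; significant dimer risk (threshold 4).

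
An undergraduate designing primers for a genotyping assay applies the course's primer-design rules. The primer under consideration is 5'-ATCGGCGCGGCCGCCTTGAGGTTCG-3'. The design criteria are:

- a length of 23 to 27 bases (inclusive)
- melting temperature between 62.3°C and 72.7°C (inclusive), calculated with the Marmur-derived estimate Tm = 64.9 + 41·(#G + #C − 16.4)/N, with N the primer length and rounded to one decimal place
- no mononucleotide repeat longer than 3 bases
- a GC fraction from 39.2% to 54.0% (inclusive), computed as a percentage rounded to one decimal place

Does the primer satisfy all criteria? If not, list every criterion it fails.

Base counts: A=2, T=5, G=10, C=8 (length 25).
length: length 25 ✓
Tm: Tm = 64.9 + 41·(18 − 16.4)/25 = 67.5°C ✓
homopolymer run: longest run = 2 ✓
GC content: GC 18/25 = 72.0%, outside 39.2–54.0% ✗

Fails: GC content.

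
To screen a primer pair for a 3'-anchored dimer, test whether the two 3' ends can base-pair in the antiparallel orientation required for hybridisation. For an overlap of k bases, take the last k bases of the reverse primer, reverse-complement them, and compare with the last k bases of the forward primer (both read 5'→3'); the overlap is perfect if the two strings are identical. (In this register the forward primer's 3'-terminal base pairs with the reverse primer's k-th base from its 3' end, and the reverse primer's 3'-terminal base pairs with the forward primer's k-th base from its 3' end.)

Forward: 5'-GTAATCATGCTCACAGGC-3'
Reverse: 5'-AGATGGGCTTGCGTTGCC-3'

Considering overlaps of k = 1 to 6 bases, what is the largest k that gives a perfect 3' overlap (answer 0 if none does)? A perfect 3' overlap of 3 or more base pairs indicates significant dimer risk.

Last 6 bases (5'→3') — forward …ACAGGC, reverse …GTTGCC.
Reverse complement of the reverse primer's last 6 bases: GGCAAC; its first k bases are the reverse complement of the reverse primer's last k bases, so a perfect k-base overlap needs the forward primer's last k bases to equal them.
Comparing (forward last k vs required): k=1: C vs G ✗; k=2: GC vs GG ✗; k=3: GGC vs GGC ✓; k=4: AGGC vs GGCA ✗; k=5: CAGGC vs GGCAA ✗; k=6: ACAGGC vs GGCAAC ✗.
Only k = 3 is perfect, so the longest perfect 3' overlap is 3.

Longest perfect overlap: 3 complementary base pairs; significant dimer risk (threshold 3).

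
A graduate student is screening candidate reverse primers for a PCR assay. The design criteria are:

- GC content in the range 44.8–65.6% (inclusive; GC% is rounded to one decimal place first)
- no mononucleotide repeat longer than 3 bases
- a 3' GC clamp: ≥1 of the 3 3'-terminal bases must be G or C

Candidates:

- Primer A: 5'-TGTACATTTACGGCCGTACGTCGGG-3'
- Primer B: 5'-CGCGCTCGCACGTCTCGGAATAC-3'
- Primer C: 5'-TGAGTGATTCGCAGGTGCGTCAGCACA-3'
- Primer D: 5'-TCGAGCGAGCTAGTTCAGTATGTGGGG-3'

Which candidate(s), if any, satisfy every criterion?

Primer A (25 nt, A=4 T=7 G=8 C=6): GC 14/25 = 56.0% ✓; longest run = 3 ✓; 3' end GGG has 3 G/C ✓ — passes.
Primer B (23 nt, A=4 T=4 G=6 C=9): GC 15/23 = 65.2% ✓; longest run = 2 ✓; 3' end TAC has 1 G/C ✓ — passes.
Primer C (27 nt, A=6 T=6 G=9 C=6): GC 15/27 = 55.6% ✓; longest run = 2 ✓; 3' end ACA has 1 G/C ✓ — passes.
Primer D (27 nt, A=5 T=7 G=11 C=4): GC 15/27 = 55.6% ✓; longest run = 4, exceeds 3 ✗; 3' end GGG has 3 G/C ✓ — fails.

Primer A, Primer B and Primer C.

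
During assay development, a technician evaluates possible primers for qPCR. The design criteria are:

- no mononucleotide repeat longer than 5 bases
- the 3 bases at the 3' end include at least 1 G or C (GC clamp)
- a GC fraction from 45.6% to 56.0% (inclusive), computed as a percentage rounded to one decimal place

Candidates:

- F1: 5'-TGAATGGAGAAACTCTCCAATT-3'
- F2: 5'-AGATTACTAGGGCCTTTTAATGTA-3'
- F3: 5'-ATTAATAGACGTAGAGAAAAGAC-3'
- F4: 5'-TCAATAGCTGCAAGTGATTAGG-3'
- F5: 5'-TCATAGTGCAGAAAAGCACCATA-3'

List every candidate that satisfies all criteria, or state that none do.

None of the candidates satisfy all criteria.

F1 (22 nt, A=8 T=6 G=4 C=4): longest run = 3 ✓; 3' end ATT has 0 G/C, need ≥1 ✗; GC 8/22 = 36.4%, outside 45.6–56.0% ✗ — fails.
F2 (24 nt, A=7 T=9 G=5 C=3): longest run = 4 ✓; 3' end GTA has 1 G/C ✓; GC 8/24 = 33.3%, outside 45.6–56.0% ✗ — fails.
F3 (23 nt, A=12 T=4 G=5 C=2): longest run = 4 ✓; 3' end GAC has 2 G/C ✓; GC 7/23 = 30.4%, outside 45.6–56.0% ✗ — fails.
F4 (22 nt, A=7 T=6 G=6 C=3): longest run = 2 ✓; 3' end AGG has 2 G/C ✓; GC 9/22 = 40.9%, outside 45.6–56.0% ✗ — fails.
F5 (23 nt, A=10 T=4 G=4 C=5): longest run = 4 ✓; 3' end ATA has 0 G/C, need ≥1 ✗; GC 9/23 = 39.1%, outside 45.6–56.0% ✗ — fails.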